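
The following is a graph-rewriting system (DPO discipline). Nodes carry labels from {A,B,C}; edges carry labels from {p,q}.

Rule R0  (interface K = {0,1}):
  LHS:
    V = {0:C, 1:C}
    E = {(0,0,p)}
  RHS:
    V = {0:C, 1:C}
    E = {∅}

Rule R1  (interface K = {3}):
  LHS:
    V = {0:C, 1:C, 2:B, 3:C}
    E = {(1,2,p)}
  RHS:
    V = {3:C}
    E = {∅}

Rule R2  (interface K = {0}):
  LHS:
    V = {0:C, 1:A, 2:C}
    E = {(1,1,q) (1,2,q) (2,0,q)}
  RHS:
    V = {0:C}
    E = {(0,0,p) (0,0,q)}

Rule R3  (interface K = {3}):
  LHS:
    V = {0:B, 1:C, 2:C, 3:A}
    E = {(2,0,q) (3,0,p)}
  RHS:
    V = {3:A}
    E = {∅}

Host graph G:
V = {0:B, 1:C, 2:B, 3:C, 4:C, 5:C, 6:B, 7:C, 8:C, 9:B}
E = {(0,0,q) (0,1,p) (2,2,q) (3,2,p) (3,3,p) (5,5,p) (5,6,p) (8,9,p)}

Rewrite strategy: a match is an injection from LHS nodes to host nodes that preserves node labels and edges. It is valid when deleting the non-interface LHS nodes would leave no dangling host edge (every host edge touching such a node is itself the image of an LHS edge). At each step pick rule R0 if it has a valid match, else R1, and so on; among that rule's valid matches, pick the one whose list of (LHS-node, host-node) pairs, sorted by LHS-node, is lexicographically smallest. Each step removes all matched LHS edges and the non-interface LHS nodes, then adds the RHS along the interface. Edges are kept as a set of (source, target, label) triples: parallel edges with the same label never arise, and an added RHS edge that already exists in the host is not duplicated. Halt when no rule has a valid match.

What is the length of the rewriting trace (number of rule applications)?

[0] host  ⇒  10 nodes, 8 edges  {0-q->0 0-p->1 2-q->2 3-p->2 3-p->3 5-p->5 5-p->6 8-p->9}
[1] R0 @ {0↦3, 1↦1}  ⇒  10 nodes, 7 edges  {0-q->0 0-p->1 2-q->2 3-p->2 5-p->5 5-p->6 8-p->9}
[2] R0 @ {0↦5, 1↦1}  ⇒  10 nodes, 6 edges  {0-q->0 0-p->1 2-q->2 3-p->2 5-p->6 8-p->9}
[3] R1 @ {0↦4, 1↦5, 2↦6, 3↦1}  ⇒  7 nodes, 5 edges  {0-q->0 0-p->1 2-q->2 3-p->2 8-p->9}
[4] R1 @ {0↦7, 1↦8, 2↦9, 3↦1}  ⇒  4 nodes, 4 edges  {0-q->0 0-p->1 2-q->2 3-p->2}
normal form: no rule applies after step 4

Answer: 4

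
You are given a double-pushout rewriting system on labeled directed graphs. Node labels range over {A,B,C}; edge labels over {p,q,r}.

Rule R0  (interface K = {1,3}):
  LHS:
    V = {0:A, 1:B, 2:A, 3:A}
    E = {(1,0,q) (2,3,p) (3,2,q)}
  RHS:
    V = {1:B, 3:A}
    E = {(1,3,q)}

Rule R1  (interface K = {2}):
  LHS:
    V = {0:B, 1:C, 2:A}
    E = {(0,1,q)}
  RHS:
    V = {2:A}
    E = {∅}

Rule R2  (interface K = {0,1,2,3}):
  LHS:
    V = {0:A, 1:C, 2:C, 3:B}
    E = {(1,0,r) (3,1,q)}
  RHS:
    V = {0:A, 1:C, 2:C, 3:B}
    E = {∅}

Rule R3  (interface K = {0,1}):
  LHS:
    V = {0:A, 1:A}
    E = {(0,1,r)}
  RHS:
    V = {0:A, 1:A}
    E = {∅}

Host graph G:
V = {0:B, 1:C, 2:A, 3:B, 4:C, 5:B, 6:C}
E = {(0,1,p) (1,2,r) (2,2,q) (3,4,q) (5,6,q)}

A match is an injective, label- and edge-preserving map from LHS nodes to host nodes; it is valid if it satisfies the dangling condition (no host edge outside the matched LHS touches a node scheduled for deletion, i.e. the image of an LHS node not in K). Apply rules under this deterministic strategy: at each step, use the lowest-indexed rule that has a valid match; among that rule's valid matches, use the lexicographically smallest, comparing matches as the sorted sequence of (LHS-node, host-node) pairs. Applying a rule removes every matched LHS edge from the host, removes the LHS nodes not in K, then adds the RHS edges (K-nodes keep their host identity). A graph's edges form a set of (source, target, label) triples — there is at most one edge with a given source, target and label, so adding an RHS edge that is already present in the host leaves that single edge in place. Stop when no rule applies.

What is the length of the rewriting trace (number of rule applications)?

Answer: 2

Derivation:
initial: |V|=7 |E|=5  E = 0-p->1 1-r->2 2-q->2 3-q->4 5-q->6
step 1: apply R1 at {0↦3, 1↦4, 2↦2}  → |V|=5 |E|=4  E = 0-p->1 1-r->2 2-q->2 5-q->6
step 2: apply R1 at {0↦5, 1↦6, 2↦2}  → |V|=3 |E|=3  E = 0-p->1 1-r->2 2-q->2
normal form: no rule applies after step 2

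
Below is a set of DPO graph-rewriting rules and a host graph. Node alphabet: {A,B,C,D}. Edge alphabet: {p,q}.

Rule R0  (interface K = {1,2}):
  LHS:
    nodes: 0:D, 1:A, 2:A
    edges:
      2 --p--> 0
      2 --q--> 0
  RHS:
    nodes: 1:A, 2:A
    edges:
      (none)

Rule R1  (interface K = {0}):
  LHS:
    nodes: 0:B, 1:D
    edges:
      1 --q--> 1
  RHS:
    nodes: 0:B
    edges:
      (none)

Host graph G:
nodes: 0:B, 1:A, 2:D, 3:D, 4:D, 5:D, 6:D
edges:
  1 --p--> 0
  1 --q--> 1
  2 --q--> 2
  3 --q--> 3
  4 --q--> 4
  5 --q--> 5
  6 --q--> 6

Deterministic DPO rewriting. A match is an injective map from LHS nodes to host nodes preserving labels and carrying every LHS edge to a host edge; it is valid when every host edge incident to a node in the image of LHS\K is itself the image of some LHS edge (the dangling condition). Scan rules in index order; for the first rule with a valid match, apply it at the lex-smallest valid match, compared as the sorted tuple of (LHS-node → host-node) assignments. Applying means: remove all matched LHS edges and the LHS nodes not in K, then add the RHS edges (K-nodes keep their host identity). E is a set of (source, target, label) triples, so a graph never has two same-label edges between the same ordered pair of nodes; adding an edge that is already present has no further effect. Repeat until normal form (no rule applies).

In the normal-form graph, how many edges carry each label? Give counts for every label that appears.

Answer: p:1 q:1

Derivation:
start.  V:7 E:7  edges: 1-p->0 1-q->1 2-q->2 3-q->3 4-q->4 5-q->5 6-q->6
1. fire R1 via {0↦0, 1↦2}  →  V:6 E:6  edges: 1-p->0 1-q->1 3-q->3 4-q->4 5-q->5 6-q->6
2. fire R1 via {0↦0, 1↦3}  →  V:5 E:5  edges: 1-p->0 1-q->1 4-q->4 5-q->5 6-q->6
3. fire R1 via {0↦0, 1↦4}  →  V:4 E:4  edges: 1-p->0 1-q->1 5-q->5 6-q->6
4. fire R1 via {0↦0, 1↦5}  →  V:3 E:3  edges: 1-p->0 1-q->1 6-q->6
5. fire R1 via {0↦0, 1↦6}  →  V:2 E:2  edges: 1-p->0 1-q->1
halt: no rule applies after step 5
NF edges: [(1, 0, 'p'), (1, 1, 'q')]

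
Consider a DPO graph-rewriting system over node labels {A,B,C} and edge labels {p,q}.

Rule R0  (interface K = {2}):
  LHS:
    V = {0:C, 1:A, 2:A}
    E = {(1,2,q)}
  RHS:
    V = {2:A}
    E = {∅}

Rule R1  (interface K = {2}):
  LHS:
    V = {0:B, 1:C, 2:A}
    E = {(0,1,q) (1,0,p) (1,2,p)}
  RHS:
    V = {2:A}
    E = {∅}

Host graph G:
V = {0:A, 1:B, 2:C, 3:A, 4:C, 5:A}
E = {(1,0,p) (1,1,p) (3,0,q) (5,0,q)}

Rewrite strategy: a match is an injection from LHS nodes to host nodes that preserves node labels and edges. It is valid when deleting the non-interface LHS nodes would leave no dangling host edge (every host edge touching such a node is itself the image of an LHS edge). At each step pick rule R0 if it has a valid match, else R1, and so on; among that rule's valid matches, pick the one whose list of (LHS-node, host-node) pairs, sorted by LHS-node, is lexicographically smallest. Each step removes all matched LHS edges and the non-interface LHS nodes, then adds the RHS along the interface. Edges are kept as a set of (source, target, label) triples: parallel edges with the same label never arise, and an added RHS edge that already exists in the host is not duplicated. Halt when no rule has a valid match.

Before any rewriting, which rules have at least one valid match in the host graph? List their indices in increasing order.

R0: 4 valid matches — {0↦2, 1↦3, 2↦0}, {0↦2, 1↦5, 2↦0}, {0↦4, 1↦3, 2↦0} (+1 more)
R1: no valid match — LHS pattern not found

Answer: [R0]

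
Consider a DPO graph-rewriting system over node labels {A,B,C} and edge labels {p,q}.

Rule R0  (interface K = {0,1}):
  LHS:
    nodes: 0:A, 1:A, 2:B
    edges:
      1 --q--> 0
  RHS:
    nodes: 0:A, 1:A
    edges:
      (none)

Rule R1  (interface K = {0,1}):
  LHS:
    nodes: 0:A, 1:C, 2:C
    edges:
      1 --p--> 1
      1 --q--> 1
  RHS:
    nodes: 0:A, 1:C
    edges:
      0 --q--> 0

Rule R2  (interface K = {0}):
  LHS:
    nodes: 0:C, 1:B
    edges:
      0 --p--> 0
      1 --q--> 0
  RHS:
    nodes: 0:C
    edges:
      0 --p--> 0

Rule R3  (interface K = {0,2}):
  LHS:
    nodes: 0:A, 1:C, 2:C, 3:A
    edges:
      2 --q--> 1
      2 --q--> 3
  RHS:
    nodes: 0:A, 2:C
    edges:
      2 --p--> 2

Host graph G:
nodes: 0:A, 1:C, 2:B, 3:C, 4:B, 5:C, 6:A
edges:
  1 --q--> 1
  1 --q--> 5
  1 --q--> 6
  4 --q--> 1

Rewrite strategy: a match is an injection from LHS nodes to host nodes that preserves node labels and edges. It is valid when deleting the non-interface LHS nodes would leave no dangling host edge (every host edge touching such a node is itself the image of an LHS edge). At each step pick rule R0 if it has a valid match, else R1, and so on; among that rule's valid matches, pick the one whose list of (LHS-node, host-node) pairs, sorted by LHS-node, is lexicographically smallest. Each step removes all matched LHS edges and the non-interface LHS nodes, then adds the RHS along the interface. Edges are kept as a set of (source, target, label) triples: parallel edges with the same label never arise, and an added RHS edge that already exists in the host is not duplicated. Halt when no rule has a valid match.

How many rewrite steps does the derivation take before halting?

Answer: 2

Derivation:
[0] host  ⇒  7 nodes, 4 edges  {1-q->1 1-q->5 1-q->6 4-q->1}
[1] R3 @ {0↦0, 1↦5, 2↦1, 3↦6}  ⇒  5 nodes, 3 edges  {1-p->1 1-q->1 4-q->1}
[2] R1 @ {0↦0, 1↦1, 2↦3}  ⇒  4 nodes, 2 edges  {0-q->0 4-q->1}
halt: no rule applies after step 2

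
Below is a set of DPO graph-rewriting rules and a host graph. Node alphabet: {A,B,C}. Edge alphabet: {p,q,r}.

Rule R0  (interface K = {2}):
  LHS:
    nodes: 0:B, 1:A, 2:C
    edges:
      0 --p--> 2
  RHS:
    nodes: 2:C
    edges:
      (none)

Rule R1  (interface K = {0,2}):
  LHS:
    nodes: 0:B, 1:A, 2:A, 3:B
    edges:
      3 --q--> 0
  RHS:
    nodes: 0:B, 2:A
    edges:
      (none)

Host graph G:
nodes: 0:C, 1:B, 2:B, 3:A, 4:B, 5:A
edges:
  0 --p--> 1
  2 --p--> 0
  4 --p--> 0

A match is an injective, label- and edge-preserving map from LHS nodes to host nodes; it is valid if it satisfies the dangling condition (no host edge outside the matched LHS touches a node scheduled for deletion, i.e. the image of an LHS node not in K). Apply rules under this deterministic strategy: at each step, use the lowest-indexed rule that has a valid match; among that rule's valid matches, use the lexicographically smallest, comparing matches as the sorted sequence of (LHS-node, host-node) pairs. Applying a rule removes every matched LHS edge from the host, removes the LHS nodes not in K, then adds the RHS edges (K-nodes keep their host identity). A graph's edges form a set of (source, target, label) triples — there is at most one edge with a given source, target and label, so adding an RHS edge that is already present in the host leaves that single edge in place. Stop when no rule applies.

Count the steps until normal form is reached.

Answer: 2

Derivation:
[0] host  ⇒  6 nodes, 3 edges  {0-p->1 2-p->0 4-p->0}
[1] R0 @ {0↦2, 1↦3, 2↦0}  ⇒  4 nodes, 2 edges  {0-p->1 4-p->0}
[2] R0 @ {0↦4, 1↦5, 2↦0}  ⇒  2 nodes, 1 edges  {0-p->1}
normal form: no rule applies after step 2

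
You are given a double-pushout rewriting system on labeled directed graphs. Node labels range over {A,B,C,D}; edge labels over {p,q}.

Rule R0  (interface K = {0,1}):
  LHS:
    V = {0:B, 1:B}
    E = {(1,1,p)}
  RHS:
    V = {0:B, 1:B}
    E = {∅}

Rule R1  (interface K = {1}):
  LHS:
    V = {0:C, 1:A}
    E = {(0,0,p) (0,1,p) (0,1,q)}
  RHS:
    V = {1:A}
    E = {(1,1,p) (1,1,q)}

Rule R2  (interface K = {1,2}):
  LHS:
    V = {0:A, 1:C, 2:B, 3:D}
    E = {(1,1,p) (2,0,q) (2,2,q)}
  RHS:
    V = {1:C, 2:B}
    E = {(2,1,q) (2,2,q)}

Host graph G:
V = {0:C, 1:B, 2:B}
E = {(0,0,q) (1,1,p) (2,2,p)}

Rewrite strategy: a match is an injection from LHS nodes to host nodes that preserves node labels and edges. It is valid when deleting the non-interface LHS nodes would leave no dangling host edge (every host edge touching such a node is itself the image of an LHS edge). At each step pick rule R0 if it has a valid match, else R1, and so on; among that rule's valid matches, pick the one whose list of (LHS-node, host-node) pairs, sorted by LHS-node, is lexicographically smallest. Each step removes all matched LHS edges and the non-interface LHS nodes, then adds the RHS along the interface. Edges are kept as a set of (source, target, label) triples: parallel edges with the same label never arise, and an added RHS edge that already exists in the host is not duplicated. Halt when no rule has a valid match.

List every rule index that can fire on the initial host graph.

Answer: [R0]

Steps:
R0: 2 valid matches — {0↦1, 1↦2}, {0↦2, 1↦1}
R1: no valid match — LHS pattern not found
R2: no valid match — LHS pattern not found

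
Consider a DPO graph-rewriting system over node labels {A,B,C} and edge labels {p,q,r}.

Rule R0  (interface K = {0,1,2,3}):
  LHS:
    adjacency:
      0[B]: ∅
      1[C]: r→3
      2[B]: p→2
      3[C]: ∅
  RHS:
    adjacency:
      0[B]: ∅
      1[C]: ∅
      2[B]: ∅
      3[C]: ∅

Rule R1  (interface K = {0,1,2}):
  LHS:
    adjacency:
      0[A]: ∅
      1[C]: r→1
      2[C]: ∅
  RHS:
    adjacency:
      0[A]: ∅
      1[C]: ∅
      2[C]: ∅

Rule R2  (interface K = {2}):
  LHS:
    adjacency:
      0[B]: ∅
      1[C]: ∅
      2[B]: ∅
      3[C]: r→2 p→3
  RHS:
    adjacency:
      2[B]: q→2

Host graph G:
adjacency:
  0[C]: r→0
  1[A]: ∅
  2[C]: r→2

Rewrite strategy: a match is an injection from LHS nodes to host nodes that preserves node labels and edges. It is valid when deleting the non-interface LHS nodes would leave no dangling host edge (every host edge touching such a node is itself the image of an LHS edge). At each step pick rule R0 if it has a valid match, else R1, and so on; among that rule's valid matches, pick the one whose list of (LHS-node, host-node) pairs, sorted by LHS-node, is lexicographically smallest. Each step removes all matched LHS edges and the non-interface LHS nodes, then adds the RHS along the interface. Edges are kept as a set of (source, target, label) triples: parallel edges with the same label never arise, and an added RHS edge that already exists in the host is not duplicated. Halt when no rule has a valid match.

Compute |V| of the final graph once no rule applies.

[0] host  ⇒  3 nodes, 2 edges  {0-r->0 2-r->2}
[1] R1 @ {0↦1, 1↦0, 2↦2}  ⇒  3 nodes, 1 edges  {2-r->2}
[2] R1 @ {0↦1, 1↦2, 2↦0}  ⇒  3 nodes, 0 edges  {∅}
final graph: no rule applies after step 2
NF nodes: {0:C, 1:A, 2:C}

Answer: 3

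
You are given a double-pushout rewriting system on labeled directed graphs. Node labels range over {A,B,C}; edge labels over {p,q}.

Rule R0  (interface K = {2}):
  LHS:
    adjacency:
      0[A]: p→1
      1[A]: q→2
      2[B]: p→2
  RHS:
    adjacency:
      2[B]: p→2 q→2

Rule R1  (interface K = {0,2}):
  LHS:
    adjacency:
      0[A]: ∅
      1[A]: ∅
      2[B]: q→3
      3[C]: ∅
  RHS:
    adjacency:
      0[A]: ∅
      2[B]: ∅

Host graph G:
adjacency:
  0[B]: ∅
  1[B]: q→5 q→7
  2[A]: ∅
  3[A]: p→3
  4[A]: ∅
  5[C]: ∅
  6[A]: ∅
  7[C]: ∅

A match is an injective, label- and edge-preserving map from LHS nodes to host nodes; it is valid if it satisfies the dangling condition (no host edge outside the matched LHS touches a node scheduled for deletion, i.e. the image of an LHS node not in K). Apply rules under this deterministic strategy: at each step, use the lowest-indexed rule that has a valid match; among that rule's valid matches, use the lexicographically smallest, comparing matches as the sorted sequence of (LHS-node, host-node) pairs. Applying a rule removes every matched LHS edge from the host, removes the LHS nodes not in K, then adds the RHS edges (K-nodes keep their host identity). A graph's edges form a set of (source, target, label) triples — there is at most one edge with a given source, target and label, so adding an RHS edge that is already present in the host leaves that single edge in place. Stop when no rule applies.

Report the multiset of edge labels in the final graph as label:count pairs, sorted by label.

[0] host  ⇒  8 nodes, 3 edges  {1-q->5 1-q->7 3-p->3}
[1] R1 @ {0↦2, 1↦4, 2↦1, 3↦5}  ⇒  6 nodes, 2 edges  {1-q->7 3-p->3}
[2] R1 @ {0↦2, 1↦6, 2↦1, 3↦7}  ⇒  4 nodes, 1 edges  {3-p->3}
final graph: no rule applies after step 2
NF edges: [(3, 3, 'p')]

Answer: p:1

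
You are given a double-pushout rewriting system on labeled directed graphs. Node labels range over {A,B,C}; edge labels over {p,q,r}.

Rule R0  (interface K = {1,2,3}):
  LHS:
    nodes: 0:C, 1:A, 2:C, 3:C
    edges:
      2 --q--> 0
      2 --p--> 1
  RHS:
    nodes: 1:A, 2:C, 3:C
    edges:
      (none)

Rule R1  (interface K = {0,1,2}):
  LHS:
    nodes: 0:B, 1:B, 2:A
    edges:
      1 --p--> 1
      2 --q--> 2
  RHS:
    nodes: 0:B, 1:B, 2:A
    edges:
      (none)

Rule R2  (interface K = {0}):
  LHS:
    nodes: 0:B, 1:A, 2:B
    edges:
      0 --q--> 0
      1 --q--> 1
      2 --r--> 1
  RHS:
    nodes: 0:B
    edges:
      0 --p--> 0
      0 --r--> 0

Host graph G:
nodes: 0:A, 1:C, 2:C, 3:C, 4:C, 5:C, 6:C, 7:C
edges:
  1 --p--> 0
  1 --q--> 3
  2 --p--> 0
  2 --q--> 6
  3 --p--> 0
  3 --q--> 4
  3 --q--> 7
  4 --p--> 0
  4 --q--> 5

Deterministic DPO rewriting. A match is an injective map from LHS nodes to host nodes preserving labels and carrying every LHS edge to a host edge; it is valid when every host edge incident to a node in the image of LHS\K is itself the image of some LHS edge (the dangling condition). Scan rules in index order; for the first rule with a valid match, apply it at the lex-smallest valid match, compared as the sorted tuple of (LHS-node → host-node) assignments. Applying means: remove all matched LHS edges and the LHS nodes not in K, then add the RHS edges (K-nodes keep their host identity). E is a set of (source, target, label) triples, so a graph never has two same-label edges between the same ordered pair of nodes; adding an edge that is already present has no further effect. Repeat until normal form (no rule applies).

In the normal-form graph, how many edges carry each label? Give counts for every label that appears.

start.  V:8 E:9  edges: 1-p->0 1-q->3 2-p->0 2-q->6 3-p->0 3-q->4 3-q->7 4-p->0 4-q->5
1. fire R0 via {0↦5, 1↦0, 2↦4, 3↦1}  →  V:7 E:7  edges: 1-p->0 1-q->3 2-p->0 2-q->6 3-p->0 3-q->4 3-q->7
2. fire R0 via {0↦4, 1↦0, 2↦3, 3↦1}  →  V:6 E:5  edges: 1-p->0 1-q->3 2-p->0 2-q->6 3-q->7
3. fire R0 via {0↦6, 1↦0, 2↦2, 3↦1}  →  V:5 E:3  edges: 1-p->0 1-q->3 3-q->7
final graph: no rule applies after step 3
NF edges: [(1, 0, 'p'), (1, 3, 'q'), (3, 7, 'q')]

Answer: p:1 q:2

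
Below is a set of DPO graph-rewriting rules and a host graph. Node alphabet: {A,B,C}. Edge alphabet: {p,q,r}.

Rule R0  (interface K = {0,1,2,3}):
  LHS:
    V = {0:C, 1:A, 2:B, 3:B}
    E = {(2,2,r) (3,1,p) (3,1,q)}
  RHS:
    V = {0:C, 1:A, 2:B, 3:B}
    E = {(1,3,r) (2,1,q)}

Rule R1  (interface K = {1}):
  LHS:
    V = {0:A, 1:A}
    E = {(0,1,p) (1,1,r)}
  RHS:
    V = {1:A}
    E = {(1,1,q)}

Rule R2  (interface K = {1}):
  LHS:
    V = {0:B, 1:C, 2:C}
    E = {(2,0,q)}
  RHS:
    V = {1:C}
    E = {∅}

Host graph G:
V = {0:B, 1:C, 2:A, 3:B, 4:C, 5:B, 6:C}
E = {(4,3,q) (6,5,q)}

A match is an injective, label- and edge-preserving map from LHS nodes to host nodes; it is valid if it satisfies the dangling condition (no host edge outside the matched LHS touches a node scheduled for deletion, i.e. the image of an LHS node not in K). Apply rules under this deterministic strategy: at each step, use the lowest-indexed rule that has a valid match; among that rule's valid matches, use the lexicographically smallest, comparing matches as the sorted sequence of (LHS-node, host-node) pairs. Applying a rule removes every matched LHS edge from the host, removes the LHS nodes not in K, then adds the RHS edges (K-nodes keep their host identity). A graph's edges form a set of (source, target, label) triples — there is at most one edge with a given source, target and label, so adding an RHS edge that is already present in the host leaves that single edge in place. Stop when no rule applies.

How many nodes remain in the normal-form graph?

initial: |V|=7 |E|=2  E = 4-q->3 6-q->5
step 1: apply R2 at {0↦3, 1↦1, 2↦4}  → |V|=5 |E|=1  E = 6-q->5
step 2: apply R2 at {0↦5, 1↦1, 2↦6}  → |V|=3 |E|=0  E = ∅
final graph: no rule applies after step 2
NF nodes: {0:B, 1:C, 2:A}

Answer: 3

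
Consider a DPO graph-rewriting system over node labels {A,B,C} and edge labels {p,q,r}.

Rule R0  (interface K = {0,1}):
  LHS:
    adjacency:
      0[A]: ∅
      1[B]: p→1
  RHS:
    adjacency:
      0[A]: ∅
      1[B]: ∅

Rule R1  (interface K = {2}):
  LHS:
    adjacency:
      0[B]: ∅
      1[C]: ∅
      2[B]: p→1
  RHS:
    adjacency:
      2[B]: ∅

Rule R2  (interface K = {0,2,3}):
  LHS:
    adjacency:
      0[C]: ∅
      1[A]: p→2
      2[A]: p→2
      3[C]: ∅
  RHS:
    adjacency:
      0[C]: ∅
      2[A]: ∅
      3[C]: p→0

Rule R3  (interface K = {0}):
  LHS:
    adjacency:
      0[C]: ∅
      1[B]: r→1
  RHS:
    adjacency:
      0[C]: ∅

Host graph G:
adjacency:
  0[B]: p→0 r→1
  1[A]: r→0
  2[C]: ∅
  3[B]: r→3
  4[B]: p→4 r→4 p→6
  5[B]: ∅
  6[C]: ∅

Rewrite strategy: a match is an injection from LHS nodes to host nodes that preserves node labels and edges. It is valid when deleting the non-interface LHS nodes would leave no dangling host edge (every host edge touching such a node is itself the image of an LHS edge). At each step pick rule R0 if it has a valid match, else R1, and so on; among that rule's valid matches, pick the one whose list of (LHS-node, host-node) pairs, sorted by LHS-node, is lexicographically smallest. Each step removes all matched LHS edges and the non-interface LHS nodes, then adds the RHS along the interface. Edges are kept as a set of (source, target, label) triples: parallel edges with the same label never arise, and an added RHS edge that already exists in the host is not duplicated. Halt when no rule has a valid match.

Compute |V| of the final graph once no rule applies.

Answer: 3

Rewrite trace:
start.  V:7 E:7  edges: 0-p->0 0-r->1 1-r->0 3-r->3 4-p->4 4-r->4 4-p->6
1. fire R0 via {0↦1, 1↦0}  →  V:7 E:6  edges: 0-r->1 1-r->0 3-r->3 4-p->4 4-r->4 4-p->6
2. fire R0 via {0↦1, 1↦4}  →  V:7 E:5  edges: 0-r->1 1-r->0 3-r->3 4-r->4 4-p->6
3. fire R1 via {0↦5, 1↦6, 2↦4}  →  V:5 E:4  edges: 0-r->1 1-r->0 3-r->3 4-r->4
4. fire R3 via {0↦2, 1↦3}  →  V:4 E:3  edges: 0-r->1 1-r->0 4-r->4
5. fire R3 via {0↦2, 1↦4}  →  V:3 E:2  edges: 0-r->1 1-r->0
normal form: no rule applies after step 5
NF nodes: {0:B, 1:A, 2:C}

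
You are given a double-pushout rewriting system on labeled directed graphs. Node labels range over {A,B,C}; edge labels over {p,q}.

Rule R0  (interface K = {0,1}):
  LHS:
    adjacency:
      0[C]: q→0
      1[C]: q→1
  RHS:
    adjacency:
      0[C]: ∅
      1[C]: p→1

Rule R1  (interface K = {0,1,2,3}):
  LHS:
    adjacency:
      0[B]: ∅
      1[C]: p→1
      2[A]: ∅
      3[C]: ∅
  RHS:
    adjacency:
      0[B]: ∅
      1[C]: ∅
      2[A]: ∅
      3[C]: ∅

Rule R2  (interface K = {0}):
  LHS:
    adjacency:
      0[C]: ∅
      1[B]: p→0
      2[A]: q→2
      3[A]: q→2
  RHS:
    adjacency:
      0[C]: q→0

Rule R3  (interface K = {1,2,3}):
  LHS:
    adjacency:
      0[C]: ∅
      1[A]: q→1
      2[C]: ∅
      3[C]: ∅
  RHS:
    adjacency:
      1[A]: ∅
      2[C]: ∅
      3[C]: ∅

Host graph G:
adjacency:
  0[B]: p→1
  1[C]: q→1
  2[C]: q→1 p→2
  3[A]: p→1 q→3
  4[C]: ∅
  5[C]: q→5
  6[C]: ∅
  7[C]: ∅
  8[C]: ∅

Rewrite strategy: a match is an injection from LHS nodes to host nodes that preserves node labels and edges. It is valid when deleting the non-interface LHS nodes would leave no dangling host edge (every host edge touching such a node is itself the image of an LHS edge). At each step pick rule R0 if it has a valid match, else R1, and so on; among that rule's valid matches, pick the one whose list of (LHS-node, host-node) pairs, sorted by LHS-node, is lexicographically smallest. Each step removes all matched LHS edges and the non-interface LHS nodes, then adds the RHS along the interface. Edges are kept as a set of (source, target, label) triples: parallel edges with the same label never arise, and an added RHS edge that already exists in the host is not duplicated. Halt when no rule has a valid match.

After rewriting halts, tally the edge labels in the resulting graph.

Answer: p:2 q:1

Derivation:
start.  V:9 E:7  edges: 0-p->1 1-q->1 2-q->1 2-p->2 3-p->1 3-q->3 5-q->5
1. fire R0 via {0↦1, 1↦5}  →  V:9 E:6  edges: 0-p->1 2-q->1 2-p->2 3-p->1 3-q->3 5-p->5
2. fire R1 via {0↦0, 1↦2, 2↦3, 3↦1}  →  V:9 E:5  edges: 0-p->1 2-q->1 3-p->1 3-q->3 5-p->5
3. fire R1 via {0↦0, 1↦5, 2↦3, 3↦1}  →  V:9 E:4  edges: 0-p->1 2-q->1 3-p->1 3-q->3
4. fire R3 via {0↦4, 1↦3, 2↦1, 3↦2}  →  V:8 E:3  edges: 0-p->1 2-q->1 3-p->1
normal form: no rule applies after step 4
NF edges: [(0, 1, 'p'), (2, 1, 'q'), (3, 1, 'p')]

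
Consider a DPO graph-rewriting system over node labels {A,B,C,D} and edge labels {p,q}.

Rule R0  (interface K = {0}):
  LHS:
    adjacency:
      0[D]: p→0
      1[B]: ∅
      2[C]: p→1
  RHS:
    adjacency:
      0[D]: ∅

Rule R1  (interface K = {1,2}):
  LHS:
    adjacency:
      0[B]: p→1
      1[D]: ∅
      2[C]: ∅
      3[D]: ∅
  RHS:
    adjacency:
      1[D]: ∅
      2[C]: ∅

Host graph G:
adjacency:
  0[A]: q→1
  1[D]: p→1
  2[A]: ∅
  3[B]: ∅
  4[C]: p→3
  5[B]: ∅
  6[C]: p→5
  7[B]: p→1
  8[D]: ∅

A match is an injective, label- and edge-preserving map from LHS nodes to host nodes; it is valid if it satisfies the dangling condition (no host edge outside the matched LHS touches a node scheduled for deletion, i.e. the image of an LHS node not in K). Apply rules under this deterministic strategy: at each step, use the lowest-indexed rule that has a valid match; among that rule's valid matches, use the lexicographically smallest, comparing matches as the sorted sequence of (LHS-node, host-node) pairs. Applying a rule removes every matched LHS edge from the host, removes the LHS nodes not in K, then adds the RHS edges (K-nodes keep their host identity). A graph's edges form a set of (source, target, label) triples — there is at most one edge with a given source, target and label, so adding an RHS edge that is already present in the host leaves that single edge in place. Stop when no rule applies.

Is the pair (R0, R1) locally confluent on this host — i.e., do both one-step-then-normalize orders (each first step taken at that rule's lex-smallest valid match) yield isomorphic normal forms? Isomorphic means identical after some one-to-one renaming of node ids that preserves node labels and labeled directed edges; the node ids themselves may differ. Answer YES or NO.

branch R0-first: apply at {0↦1, 1↦3, 2↦4} → |E|=3, then 1 more step(s) → NF |V|=5 |E|=2 V={0:A, 1:D, 2:A, 5:B, 6:C} E=0-q->1 6-p->5
branch R1-first: apply at {0↦7, 1↦1, 2↦4, 3↦8} → |E|=4, then 1 more step(s) → NF |V|=5 |E|=2 V={0:A, 1:D, 2:A, 5:B, 6:C} E=0-q->1 6-p->5
graphs isomorphic (equal up to label-preserving node renaming)

Answer: YES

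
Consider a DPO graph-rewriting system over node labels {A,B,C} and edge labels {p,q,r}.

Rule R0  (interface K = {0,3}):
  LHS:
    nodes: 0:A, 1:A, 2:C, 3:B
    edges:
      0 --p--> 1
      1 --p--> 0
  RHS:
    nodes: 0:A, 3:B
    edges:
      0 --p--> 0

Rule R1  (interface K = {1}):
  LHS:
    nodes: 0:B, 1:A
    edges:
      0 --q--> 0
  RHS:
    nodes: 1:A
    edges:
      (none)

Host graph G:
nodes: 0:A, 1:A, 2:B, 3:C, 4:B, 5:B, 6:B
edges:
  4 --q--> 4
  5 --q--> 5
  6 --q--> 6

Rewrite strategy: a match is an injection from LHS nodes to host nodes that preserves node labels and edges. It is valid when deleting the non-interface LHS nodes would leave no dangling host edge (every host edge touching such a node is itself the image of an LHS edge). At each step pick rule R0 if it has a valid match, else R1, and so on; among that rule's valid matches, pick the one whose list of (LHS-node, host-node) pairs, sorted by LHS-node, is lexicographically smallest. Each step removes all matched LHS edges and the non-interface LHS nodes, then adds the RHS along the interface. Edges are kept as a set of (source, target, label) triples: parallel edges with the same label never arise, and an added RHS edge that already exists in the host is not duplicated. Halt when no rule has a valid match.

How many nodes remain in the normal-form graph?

[0] host  ⇒  7 nodes, 3 edges  {4-q->4 5-q->5 6-q->6}
[1] R1 @ {0↦4, 1↦0}  ⇒  6 nodes, 2 edges  {5-q->5 6-q->6}
[2] R1 @ {0↦5, 1↦0}  ⇒  5 nodes, 1 edges  {6-q->6}
[3] R1 @ {0↦6, 1↦0}  ⇒  4 nodes, 0 edges  {∅}
halt: no rule applies after step 3
NF nodes: {0:A, 1:A, 2:B, 3:C}

Answer: 4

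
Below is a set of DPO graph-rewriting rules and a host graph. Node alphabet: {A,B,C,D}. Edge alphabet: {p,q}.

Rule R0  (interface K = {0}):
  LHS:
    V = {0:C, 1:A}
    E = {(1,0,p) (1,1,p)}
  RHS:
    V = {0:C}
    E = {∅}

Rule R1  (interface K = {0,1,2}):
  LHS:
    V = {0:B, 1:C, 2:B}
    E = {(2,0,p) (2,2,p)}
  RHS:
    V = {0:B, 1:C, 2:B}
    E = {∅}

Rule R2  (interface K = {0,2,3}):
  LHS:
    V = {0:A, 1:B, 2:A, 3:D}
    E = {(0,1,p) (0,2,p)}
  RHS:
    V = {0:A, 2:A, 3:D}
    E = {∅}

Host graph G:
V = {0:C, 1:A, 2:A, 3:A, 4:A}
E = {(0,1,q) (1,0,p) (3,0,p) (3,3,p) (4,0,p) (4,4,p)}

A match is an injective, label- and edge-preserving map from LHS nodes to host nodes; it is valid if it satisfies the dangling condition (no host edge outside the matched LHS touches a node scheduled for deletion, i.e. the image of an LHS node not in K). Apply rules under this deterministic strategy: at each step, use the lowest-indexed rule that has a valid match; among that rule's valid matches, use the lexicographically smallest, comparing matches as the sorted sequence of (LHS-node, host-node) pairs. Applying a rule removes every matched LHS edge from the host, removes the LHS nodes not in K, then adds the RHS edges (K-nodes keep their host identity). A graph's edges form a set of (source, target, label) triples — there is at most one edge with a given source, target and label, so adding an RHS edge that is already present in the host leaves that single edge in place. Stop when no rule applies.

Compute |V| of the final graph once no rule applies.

[0] host  ⇒  5 nodes, 6 edges  {0-q->1 1-p->0 3-p->0 3-p->3 4-p->0 4-p->4}
[1] R0 @ {0↦0, 1↦3}  ⇒  4 nodes, 4 edges  {0-q->1 1-p->0 4-p->0 4-p->4}
[2] R0 @ {0↦0, 1↦4}  ⇒  3 nodes, 2 edges  {0-q->1 1-p->0}
normal form: no rule applies after step 2
NF nodes: {0:C, 1:A, 2:A}

Answer: 3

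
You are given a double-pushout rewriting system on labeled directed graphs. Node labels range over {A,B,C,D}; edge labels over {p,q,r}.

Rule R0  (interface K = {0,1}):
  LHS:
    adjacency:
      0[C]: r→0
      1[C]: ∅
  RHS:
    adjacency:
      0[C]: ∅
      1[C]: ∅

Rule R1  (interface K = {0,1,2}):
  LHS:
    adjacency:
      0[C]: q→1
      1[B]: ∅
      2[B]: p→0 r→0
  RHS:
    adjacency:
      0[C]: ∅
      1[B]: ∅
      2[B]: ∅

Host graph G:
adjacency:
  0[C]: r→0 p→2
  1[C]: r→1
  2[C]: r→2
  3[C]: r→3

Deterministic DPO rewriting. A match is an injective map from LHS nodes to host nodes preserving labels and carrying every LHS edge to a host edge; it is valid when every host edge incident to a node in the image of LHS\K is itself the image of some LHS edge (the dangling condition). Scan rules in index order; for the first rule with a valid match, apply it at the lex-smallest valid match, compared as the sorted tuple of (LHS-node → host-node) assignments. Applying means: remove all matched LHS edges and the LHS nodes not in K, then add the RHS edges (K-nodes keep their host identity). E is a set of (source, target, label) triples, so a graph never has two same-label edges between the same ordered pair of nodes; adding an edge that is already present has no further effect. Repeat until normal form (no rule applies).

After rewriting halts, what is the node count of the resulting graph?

initial: |V|=4 |E|=5  E = 0-r->0 0-p->2 1-r->1 2-r->2 3-r->3
step 1: apply R0 at {0↦0, 1↦1}  → |V|=4 |E|=4  E = 0-p->2 1-r->1 2-r->2 3-r->3
step 2: apply R0 at {0↦1, 1↦0}  → |V|=4 |E|=3  E = 0-p->2 2-r->2 3-r->3
step 3: apply R0 at {0↦2, 1↦0}  → |V|=4 |E|=2  E = 0-p->2 3-r->3
step 4: apply R0 at {0↦3, 1↦0}  → |V|=4 |E|=1  E = 0-p->2
halt: no rule applies after step 4
NF nodes: {0:C, 1:C, 2:C, 3:C}

Answer: 4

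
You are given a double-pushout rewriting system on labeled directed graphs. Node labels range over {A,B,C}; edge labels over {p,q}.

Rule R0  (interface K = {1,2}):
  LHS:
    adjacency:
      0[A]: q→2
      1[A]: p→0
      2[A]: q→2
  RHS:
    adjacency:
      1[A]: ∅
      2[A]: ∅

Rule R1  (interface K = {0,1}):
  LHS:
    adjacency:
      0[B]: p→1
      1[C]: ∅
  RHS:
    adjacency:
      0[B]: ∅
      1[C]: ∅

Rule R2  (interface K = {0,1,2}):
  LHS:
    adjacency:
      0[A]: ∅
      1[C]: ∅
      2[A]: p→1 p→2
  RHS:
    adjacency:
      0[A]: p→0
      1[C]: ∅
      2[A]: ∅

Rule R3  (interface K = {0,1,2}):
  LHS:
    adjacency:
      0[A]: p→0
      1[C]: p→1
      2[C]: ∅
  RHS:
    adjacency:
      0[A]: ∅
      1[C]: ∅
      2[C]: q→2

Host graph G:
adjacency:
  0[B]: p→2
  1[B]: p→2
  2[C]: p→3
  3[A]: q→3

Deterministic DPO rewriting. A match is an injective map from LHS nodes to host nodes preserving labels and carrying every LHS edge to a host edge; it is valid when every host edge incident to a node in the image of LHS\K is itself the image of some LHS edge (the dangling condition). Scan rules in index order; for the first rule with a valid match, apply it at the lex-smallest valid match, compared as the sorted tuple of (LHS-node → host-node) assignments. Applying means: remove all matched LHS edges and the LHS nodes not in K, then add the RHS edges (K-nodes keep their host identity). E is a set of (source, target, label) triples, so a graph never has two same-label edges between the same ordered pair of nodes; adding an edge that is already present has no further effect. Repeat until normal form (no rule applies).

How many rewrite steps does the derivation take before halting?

Answer: 2

Rewrite trace:
start.  V:4 E:4  edges: 0-p->2 1-p->2 2-p->3 3-q->3
1. fire R1 via {0↦0, 1↦2}  →  V:4 E:3  edges: 1-p->2 2-p->3 3-q->3
2. fire R1 via {0↦1, 1↦2}  →  V:4 E:2  edges: 2-p->3 3-q->3
final graph: no rule applies after step 2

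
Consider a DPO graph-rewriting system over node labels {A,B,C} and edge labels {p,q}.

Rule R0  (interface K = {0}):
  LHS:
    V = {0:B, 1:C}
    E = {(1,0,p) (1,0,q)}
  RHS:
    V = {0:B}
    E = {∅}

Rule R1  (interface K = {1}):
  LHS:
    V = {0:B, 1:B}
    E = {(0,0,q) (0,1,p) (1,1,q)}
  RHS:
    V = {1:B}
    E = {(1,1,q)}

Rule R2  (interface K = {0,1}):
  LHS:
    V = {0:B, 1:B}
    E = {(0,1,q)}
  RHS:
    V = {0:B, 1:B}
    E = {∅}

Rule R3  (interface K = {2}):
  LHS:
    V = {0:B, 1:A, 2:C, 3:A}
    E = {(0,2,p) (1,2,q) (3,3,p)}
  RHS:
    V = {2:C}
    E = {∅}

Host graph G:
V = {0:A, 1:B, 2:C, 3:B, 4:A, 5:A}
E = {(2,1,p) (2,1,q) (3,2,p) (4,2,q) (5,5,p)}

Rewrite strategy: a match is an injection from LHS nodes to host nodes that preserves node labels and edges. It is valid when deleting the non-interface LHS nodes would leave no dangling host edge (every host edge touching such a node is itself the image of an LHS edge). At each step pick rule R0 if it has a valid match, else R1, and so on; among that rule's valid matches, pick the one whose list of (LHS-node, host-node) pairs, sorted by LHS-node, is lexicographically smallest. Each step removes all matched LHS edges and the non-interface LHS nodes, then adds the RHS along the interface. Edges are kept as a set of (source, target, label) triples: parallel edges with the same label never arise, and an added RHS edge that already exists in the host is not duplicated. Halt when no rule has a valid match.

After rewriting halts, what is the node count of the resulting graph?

Answer: 2

Steps:
initial: |V|=6 |E|=5  E = 2-p->1 2-q->1 3-p->2 4-q->2 5-p->5
step 1: apply R3 at {0↦3, 1↦4, 2↦2, 3↦5}  → |V|=3 |E|=2  E = 2-p->1 2-q->1
step 2: apply R0 at {0↦1, 1↦2}  → |V|=2 |E|=0  E = ∅
final graph: no rule applies after step 2
NF nodes: {0:A, 1:B}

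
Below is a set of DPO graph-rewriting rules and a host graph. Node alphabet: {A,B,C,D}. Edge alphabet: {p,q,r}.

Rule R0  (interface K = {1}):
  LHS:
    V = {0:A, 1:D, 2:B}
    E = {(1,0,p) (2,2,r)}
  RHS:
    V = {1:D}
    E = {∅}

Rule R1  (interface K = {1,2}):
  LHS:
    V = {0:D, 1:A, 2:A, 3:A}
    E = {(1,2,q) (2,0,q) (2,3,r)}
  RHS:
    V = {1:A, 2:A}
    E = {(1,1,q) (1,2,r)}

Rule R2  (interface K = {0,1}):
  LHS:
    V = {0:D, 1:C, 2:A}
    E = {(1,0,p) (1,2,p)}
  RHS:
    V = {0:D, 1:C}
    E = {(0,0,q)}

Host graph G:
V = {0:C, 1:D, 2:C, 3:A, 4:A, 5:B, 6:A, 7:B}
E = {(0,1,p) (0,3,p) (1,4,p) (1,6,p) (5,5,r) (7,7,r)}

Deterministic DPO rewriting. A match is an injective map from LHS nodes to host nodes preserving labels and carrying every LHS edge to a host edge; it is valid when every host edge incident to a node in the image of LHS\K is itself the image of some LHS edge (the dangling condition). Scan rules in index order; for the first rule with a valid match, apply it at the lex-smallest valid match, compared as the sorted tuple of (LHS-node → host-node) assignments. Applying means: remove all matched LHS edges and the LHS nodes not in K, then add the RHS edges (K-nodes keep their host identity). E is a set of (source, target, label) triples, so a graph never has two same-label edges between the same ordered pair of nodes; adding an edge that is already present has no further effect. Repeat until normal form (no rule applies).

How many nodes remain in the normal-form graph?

[0] host  ⇒  8 nodes, 6 edges  {0-p->1 0-p->3 1-p->4 1-p->6 5-r->5 7-r->7}
[1] R0 @ {0↦4, 1↦1, 2↦5}  ⇒  6 nodes, 4 edges  {0-p->1 0-p->3 1-p->6 7-r->7}
[2] R0 @ {0↦6, 1↦1, 2↦7}  ⇒  4 nodes, 2 edges  {0-p->1 0-p->3}
[3] R2 @ {0↦1, 1↦0, 2↦3}  ⇒  3 nodes, 1 edges  {1-q->1}
final graph: no rule applies after step 3
NF nodes: {0:C, 1:D, 2:C}

Answer: 3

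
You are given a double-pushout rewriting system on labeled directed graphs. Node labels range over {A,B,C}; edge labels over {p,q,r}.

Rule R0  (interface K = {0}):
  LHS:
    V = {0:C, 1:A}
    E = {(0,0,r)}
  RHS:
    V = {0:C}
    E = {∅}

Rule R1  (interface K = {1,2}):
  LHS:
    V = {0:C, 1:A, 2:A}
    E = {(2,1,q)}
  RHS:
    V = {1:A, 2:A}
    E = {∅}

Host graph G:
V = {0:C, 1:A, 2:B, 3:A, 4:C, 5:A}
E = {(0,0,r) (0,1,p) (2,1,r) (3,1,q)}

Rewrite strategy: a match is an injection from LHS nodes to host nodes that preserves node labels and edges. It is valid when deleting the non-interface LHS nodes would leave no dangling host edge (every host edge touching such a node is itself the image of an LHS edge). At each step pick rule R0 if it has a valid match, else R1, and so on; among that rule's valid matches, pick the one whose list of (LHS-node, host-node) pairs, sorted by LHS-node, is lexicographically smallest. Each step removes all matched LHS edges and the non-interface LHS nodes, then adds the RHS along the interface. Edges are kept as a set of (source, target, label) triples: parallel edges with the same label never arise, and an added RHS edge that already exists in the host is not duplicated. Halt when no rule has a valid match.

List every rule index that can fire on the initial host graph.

R0: 1 valid match — {0↦0, 1↦5}
R1: 1 valid match — {0↦4, 1↦1, 2↦3}

Answer: [R0,R1]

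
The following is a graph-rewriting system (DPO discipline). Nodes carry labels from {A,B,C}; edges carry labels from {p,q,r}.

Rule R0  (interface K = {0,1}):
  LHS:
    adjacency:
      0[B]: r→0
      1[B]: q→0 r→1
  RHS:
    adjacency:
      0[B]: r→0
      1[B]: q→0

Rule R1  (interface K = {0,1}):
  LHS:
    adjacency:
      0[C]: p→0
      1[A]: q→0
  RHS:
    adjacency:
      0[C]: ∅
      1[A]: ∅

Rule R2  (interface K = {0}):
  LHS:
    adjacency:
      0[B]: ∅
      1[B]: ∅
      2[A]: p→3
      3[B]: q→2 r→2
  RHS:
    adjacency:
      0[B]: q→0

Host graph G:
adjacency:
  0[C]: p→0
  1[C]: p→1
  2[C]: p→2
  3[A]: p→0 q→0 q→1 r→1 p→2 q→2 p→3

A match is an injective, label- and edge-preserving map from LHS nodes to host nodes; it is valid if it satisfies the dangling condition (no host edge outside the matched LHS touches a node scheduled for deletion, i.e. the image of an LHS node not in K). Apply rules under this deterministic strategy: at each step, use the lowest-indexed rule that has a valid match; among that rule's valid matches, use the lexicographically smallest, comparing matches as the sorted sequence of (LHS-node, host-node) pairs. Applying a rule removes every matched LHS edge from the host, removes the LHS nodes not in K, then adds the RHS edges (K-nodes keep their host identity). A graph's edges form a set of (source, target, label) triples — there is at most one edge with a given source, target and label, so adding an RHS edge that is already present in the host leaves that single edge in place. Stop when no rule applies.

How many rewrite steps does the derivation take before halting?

[0] host  ⇒  4 nodes, 10 edges  {0-p->0 1-p->1 2-p->2 3-p->0 3-q->0 3-q->1 3-r->1 3-p->2 3-q->2 3-p->3}
[1] R1 @ {0↦0, 1↦3}  ⇒  4 nodes, 8 edges  {1-p->1 2-p->2 3-p->0 3-q->1 3-r->1 3-p->2 3-q->2 3-p->3}
[2] R1 @ {0↦1, 1↦3}  ⇒  4 nodes, 6 edges  {2-p->2 3-p->0 3-r->1 3-p->2 3-q->2 3-p->3}
[3] R1 @ {0↦2, 1↦3}  ⇒  4 nodes, 4 edges  {3-p->0 3-r->1 3-p->2 3-p->3}
normal form: no rule applies after step 3

Answer: 3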